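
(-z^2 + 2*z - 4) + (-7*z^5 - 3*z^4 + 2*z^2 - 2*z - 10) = -7*z^5 - 3*z^4 + z^2 - 14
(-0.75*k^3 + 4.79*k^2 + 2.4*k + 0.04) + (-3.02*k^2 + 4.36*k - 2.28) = -0.75*k^3 + 1.77*k^2 + 6.76*k - 2.24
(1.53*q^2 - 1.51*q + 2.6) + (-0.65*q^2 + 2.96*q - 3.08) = 0.88*q^2 + 1.45*q - 0.48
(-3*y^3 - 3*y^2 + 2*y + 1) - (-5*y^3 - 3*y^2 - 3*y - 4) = 2*y^3 + 5*y + 5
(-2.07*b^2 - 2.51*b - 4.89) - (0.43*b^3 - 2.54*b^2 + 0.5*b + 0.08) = -0.43*b^3 + 0.47*b^2 - 3.01*b - 4.97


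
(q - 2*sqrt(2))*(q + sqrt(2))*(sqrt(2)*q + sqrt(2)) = sqrt(2)*q^3 - 2*q^2 + sqrt(2)*q^2 - 4*sqrt(2)*q - 2*q - 4*sqrt(2)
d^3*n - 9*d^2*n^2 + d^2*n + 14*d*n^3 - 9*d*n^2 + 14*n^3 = (d - 7*n)*(d - 2*n)*(d*n + n)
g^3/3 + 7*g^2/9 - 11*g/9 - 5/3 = (g/3 + 1/3)*(g - 5/3)*(g + 3)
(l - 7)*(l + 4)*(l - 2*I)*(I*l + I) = I*l^4 + 2*l^3 - 2*I*l^3 - 4*l^2 - 31*I*l^2 - 62*l - 28*I*l - 56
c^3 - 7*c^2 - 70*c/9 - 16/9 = (c - 8)*(c + 1/3)*(c + 2/3)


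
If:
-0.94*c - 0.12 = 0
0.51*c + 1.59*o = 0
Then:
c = -0.13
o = 0.04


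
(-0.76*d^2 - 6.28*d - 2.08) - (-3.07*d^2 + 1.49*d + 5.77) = 2.31*d^2 - 7.77*d - 7.85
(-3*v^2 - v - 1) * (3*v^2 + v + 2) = -9*v^4 - 6*v^3 - 10*v^2 - 3*v - 2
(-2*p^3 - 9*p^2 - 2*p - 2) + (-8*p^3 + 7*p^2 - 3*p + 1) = -10*p^3 - 2*p^2 - 5*p - 1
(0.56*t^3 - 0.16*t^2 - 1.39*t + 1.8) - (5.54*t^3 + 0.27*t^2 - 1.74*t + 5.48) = -4.98*t^3 - 0.43*t^2 + 0.35*t - 3.68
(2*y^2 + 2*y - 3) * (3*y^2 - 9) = 6*y^4 + 6*y^3 - 27*y^2 - 18*y + 27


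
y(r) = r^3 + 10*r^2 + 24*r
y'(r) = 3*r^2 + 20*r + 24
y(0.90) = 30.43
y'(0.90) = 44.43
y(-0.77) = -13.01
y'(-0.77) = 10.38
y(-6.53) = -8.76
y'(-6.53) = 21.32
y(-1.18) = -16.04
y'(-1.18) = 4.58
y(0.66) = 20.48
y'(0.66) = 38.51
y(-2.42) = -13.69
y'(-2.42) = -6.83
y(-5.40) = 4.54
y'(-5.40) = 3.48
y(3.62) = 265.36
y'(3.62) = 135.71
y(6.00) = 720.00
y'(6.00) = 252.00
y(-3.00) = -9.00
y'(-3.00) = -9.00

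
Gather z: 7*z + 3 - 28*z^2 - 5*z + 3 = -28*z^2 + 2*z + 6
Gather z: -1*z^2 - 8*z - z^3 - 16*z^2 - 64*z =-z^3 - 17*z^2 - 72*z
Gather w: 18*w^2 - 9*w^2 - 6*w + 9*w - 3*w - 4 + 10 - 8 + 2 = 9*w^2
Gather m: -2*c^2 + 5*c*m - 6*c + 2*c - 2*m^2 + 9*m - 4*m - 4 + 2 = -2*c^2 - 4*c - 2*m^2 + m*(5*c + 5) - 2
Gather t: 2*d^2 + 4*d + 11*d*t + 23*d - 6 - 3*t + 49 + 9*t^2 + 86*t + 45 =2*d^2 + 27*d + 9*t^2 + t*(11*d + 83) + 88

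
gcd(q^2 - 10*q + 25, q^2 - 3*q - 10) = q - 5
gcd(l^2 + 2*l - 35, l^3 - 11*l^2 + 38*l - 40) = l - 5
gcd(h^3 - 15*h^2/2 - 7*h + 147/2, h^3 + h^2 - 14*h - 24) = h + 3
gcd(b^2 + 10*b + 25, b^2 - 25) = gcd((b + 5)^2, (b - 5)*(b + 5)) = b + 5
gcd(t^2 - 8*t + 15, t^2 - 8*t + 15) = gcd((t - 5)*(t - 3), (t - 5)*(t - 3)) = t^2 - 8*t + 15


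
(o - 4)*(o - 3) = o^2 - 7*o + 12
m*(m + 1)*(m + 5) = m^3 + 6*m^2 + 5*m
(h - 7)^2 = h^2 - 14*h + 49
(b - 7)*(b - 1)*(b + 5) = b^3 - 3*b^2 - 33*b + 35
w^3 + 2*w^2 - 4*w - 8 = (w - 2)*(w + 2)^2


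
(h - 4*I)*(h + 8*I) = h^2 + 4*I*h + 32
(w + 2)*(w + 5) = w^2 + 7*w + 10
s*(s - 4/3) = s^2 - 4*s/3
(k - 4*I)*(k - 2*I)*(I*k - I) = I*k^3 + 6*k^2 - I*k^2 - 6*k - 8*I*k + 8*I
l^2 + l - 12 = (l - 3)*(l + 4)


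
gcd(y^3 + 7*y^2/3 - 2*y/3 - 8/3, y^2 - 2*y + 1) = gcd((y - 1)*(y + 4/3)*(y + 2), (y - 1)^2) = y - 1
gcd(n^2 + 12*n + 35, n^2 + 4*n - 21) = n + 7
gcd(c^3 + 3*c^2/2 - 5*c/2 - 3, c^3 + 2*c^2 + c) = c + 1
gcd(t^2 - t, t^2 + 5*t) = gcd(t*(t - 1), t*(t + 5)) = t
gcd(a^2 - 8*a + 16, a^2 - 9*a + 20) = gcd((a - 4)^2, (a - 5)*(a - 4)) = a - 4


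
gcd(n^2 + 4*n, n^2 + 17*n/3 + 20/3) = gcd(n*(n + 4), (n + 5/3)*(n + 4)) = n + 4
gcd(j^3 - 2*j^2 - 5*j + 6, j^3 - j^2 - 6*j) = j^2 - j - 6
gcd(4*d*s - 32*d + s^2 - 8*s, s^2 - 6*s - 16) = s - 8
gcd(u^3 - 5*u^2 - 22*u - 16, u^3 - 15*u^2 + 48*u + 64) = u^2 - 7*u - 8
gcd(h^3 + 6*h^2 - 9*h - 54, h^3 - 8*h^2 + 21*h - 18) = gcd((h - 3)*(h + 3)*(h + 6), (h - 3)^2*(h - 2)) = h - 3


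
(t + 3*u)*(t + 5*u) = t^2 + 8*t*u + 15*u^2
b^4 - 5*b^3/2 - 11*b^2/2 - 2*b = b*(b - 4)*(b + 1/2)*(b + 1)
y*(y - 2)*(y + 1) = y^3 - y^2 - 2*y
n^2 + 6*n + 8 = (n + 2)*(n + 4)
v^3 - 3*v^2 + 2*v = v*(v - 2)*(v - 1)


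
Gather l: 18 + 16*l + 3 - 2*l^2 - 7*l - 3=-2*l^2 + 9*l + 18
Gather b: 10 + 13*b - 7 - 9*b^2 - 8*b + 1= -9*b^2 + 5*b + 4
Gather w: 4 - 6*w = 4 - 6*w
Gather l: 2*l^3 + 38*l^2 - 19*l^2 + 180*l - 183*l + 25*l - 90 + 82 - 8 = 2*l^3 + 19*l^2 + 22*l - 16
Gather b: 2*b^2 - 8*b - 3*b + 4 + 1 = 2*b^2 - 11*b + 5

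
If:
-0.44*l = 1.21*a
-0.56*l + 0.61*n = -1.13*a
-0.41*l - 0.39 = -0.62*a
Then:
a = 0.22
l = -0.61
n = -0.98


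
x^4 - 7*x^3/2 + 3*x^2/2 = x^2*(x - 3)*(x - 1/2)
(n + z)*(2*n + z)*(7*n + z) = 14*n^3 + 23*n^2*z + 10*n*z^2 + z^3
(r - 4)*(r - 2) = r^2 - 6*r + 8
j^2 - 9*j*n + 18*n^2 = (j - 6*n)*(j - 3*n)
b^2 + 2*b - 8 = (b - 2)*(b + 4)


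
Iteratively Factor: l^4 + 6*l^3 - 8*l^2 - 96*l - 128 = (l + 4)*(l^3 + 2*l^2 - 16*l - 32) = (l - 4)*(l + 4)*(l^2 + 6*l + 8) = (l - 4)*(l + 2)*(l + 4)*(l + 4)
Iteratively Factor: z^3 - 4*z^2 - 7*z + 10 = (z - 5)*(z^2 + z - 2) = (z - 5)*(z + 2)*(z - 1)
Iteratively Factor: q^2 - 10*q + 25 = (q - 5)*(q - 5)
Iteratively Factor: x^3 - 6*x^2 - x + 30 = (x - 3)*(x^2 - 3*x - 10) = (x - 5)*(x - 3)*(x + 2)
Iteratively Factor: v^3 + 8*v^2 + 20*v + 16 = (v + 2)*(v^2 + 6*v + 8) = (v + 2)^2*(v + 4)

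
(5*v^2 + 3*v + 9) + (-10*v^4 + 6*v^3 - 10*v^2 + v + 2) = -10*v^4 + 6*v^3 - 5*v^2 + 4*v + 11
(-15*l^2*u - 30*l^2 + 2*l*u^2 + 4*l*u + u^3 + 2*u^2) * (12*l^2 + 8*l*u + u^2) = -180*l^4*u - 360*l^4 - 96*l^3*u^2 - 192*l^3*u + 13*l^2*u^3 + 26*l^2*u^2 + 10*l*u^4 + 20*l*u^3 + u^5 + 2*u^4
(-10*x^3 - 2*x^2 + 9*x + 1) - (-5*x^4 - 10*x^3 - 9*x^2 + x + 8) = 5*x^4 + 7*x^2 + 8*x - 7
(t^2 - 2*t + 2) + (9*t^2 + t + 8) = 10*t^2 - t + 10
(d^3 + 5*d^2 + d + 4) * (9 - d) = -d^4 + 4*d^3 + 44*d^2 + 5*d + 36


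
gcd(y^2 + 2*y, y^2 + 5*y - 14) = 1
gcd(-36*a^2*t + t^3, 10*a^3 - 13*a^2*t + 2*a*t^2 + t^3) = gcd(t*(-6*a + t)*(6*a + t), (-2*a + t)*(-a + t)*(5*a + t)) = 1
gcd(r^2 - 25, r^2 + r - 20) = r + 5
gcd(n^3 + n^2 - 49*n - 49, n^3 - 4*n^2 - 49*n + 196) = n^2 - 49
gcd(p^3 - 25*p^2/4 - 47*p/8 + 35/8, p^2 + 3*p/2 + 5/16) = p + 5/4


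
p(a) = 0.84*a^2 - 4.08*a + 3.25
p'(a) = 1.68*a - 4.08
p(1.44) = -0.88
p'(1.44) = -1.66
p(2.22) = -1.67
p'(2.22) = -0.35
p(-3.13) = 24.25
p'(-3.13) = -9.34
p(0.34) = 1.96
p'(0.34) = -3.51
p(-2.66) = 20.05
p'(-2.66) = -8.55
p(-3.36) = 26.44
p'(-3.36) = -9.72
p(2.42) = -1.70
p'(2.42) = -0.01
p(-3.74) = 30.26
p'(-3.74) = -10.36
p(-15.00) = 253.45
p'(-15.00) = -29.28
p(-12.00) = 173.17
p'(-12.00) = -24.24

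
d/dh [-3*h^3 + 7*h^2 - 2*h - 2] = -9*h^2 + 14*h - 2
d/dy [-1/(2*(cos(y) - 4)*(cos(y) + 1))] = (3 - 2*cos(y))*sin(y)/(2*(cos(y) - 4)^2*(cos(y) + 1)^2)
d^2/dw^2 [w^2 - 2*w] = 2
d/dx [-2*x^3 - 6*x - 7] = -6*x^2 - 6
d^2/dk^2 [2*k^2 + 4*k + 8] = 4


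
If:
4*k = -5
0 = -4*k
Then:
No Solution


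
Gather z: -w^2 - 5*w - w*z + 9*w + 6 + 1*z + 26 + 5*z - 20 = -w^2 + 4*w + z*(6 - w) + 12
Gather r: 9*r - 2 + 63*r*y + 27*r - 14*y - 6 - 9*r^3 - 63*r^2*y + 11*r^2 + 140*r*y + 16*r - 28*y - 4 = -9*r^3 + r^2*(11 - 63*y) + r*(203*y + 52) - 42*y - 12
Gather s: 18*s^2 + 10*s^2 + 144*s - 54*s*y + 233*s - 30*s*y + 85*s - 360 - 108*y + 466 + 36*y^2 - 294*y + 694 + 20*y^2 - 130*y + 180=28*s^2 + s*(462 - 84*y) + 56*y^2 - 532*y + 980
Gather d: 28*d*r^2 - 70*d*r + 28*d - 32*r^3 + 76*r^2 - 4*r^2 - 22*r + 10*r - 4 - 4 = d*(28*r^2 - 70*r + 28) - 32*r^3 + 72*r^2 - 12*r - 8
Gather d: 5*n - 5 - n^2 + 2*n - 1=-n^2 + 7*n - 6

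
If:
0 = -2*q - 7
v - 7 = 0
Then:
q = -7/2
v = 7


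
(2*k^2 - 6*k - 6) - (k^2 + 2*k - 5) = k^2 - 8*k - 1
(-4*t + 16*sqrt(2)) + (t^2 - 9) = t^2 - 4*t - 9 + 16*sqrt(2)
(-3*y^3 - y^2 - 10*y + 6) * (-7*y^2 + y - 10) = 21*y^5 + 4*y^4 + 99*y^3 - 42*y^2 + 106*y - 60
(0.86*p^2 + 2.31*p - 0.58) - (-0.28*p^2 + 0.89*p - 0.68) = 1.14*p^2 + 1.42*p + 0.1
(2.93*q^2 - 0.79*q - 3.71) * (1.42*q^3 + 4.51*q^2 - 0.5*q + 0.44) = 4.1606*q^5 + 12.0925*q^4 - 10.2961*q^3 - 15.0479*q^2 + 1.5074*q - 1.6324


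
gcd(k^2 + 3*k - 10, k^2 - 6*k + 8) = k - 2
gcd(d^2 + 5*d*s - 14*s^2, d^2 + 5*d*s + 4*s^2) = 1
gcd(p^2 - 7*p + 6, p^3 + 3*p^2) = 1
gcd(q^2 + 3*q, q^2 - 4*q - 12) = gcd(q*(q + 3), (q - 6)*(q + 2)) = 1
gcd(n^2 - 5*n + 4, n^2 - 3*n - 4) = n - 4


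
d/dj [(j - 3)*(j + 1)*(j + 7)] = 3*j^2 + 10*j - 17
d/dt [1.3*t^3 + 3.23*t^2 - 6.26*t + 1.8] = 3.9*t^2 + 6.46*t - 6.26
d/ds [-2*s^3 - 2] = -6*s^2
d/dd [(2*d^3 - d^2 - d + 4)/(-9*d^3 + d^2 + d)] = (-7*d^4 - 14*d^3 + 108*d^2 - 8*d - 4)/(d^2*(81*d^4 - 18*d^3 - 17*d^2 + 2*d + 1))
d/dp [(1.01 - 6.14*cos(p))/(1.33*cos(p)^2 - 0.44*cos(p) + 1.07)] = (-8.1662*cos(p)^2 + 2.6866*cos(p) + 6.1254)*sin(p)/(1.7689*cos(p)^4 - 1.1704*cos(p)^3 + 3.0398*cos(p)^2 - 0.9416*cos(p) + 1.1449)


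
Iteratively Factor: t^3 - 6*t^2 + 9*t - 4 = (t - 4)*(t^2 - 2*t + 1) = (t - 4)*(t - 1)*(t - 1)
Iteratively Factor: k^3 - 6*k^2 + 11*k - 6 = (k - 2)*(k^2 - 4*k + 3) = (k - 3)*(k - 2)*(k - 1)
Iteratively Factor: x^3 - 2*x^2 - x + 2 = (x - 1)*(x^2 - x - 2) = (x - 1)*(x + 1)*(x - 2)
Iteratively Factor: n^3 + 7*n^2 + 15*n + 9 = (n + 3)*(n^2 + 4*n + 3) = (n + 3)^2*(n + 1)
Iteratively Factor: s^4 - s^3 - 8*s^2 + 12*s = (s - 2)*(s^3 + s^2 - 6*s) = s*(s - 2)*(s^2 + s - 6) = s*(s - 2)*(s + 3)*(s - 2)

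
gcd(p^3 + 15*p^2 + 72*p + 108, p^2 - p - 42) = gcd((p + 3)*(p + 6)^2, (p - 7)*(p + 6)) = p + 6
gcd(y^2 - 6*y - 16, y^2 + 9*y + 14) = y + 2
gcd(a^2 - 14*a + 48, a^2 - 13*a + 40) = a - 8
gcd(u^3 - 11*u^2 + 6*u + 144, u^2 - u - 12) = u + 3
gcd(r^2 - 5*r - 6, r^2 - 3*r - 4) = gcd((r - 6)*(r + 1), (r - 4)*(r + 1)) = r + 1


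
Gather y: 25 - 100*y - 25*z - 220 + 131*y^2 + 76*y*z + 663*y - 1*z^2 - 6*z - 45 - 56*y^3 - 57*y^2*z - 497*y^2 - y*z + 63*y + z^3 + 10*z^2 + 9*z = -56*y^3 + y^2*(-57*z - 366) + y*(75*z + 626) + z^3 + 9*z^2 - 22*z - 240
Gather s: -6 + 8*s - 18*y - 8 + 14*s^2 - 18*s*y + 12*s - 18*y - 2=14*s^2 + s*(20 - 18*y) - 36*y - 16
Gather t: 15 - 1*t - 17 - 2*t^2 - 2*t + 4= -2*t^2 - 3*t + 2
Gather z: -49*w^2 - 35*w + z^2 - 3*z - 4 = -49*w^2 - 35*w + z^2 - 3*z - 4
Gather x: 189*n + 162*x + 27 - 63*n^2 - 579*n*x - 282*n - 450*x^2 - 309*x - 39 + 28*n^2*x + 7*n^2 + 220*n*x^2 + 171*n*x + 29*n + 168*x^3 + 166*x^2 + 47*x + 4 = -56*n^2 - 64*n + 168*x^3 + x^2*(220*n - 284) + x*(28*n^2 - 408*n - 100) - 8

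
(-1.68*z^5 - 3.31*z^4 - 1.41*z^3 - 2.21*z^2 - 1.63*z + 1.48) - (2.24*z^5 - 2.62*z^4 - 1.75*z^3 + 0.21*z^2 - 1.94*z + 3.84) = -3.92*z^5 - 0.69*z^4 + 0.34*z^3 - 2.42*z^2 + 0.31*z - 2.36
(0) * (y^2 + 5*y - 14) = 0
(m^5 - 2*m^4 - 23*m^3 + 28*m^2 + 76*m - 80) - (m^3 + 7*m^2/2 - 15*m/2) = m^5 - 2*m^4 - 24*m^3 + 49*m^2/2 + 167*m/2 - 80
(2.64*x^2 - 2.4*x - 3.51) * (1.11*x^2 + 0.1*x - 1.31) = 2.9304*x^4 - 2.4*x^3 - 7.5945*x^2 + 2.793*x + 4.5981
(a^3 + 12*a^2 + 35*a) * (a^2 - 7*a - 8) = a^5 + 5*a^4 - 57*a^3 - 341*a^2 - 280*a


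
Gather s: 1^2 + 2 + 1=4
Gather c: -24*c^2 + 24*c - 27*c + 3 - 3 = -24*c^2 - 3*c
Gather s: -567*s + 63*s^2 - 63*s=63*s^2 - 630*s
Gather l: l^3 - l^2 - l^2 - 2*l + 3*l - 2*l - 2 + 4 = l^3 - 2*l^2 - l + 2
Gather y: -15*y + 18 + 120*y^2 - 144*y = 120*y^2 - 159*y + 18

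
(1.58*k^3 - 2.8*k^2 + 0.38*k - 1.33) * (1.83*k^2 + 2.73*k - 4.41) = 2.8914*k^5 - 0.810599999999999*k^4 - 13.9164*k^3 + 10.9515*k^2 - 5.3067*k + 5.8653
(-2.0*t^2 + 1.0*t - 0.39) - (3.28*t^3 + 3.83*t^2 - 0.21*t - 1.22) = -3.28*t^3 - 5.83*t^2 + 1.21*t + 0.83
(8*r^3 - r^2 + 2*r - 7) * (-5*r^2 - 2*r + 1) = -40*r^5 - 11*r^4 + 30*r^2 + 16*r - 7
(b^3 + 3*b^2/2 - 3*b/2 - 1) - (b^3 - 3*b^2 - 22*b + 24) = 9*b^2/2 + 41*b/2 - 25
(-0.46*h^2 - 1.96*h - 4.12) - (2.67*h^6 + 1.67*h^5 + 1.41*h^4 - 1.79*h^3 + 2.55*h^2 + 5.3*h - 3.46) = -2.67*h^6 - 1.67*h^5 - 1.41*h^4 + 1.79*h^3 - 3.01*h^2 - 7.26*h - 0.66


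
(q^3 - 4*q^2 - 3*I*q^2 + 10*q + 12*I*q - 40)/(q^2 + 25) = (q^2 + 2*q*(-2 + I) - 8*I)/(q + 5*I)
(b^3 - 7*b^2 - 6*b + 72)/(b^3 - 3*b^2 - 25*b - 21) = (b^2 - 10*b + 24)/(b^2 - 6*b - 7)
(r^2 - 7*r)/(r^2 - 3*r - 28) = r/(r + 4)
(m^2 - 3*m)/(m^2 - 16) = m*(m - 3)/(m^2 - 16)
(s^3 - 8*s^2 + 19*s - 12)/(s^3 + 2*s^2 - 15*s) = (s^2 - 5*s + 4)/(s*(s + 5))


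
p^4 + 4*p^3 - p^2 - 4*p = p*(p - 1)*(p + 1)*(p + 4)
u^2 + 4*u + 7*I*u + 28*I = (u + 4)*(u + 7*I)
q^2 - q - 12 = (q - 4)*(q + 3)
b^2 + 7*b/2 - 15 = (b - 5/2)*(b + 6)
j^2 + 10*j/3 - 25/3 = (j - 5/3)*(j + 5)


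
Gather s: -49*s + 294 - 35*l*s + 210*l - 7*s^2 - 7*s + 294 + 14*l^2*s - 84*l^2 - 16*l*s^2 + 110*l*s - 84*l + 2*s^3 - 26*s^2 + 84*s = -84*l^2 + 126*l + 2*s^3 + s^2*(-16*l - 33) + s*(14*l^2 + 75*l + 28) + 588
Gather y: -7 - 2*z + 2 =-2*z - 5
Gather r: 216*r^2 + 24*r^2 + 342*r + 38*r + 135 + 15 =240*r^2 + 380*r + 150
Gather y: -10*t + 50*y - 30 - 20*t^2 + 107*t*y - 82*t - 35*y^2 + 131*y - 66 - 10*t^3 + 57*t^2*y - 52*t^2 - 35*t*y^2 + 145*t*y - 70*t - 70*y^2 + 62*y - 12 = -10*t^3 - 72*t^2 - 162*t + y^2*(-35*t - 105) + y*(57*t^2 + 252*t + 243) - 108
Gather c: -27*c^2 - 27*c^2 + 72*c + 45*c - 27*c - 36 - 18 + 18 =-54*c^2 + 90*c - 36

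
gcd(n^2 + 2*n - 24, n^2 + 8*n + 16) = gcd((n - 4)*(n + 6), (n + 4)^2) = 1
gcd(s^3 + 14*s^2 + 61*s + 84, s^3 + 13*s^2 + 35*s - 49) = s + 7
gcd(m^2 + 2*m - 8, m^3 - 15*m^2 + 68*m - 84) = m - 2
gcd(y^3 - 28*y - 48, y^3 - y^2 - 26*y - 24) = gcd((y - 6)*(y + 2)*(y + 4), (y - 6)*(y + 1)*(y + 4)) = y^2 - 2*y - 24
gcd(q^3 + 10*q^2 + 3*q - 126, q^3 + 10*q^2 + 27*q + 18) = q + 6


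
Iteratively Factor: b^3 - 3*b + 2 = (b + 2)*(b^2 - 2*b + 1) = (b - 1)*(b + 2)*(b - 1)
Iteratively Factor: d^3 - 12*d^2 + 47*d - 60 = (d - 3)*(d^2 - 9*d + 20) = (d - 5)*(d - 3)*(d - 4)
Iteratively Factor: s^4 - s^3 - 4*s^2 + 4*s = (s - 1)*(s^3 - 4*s) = (s - 1)*(s + 2)*(s^2 - 2*s) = (s - 2)*(s - 1)*(s + 2)*(s)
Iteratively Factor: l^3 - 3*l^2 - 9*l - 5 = (l - 5)*(l^2 + 2*l + 1) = (l - 5)*(l + 1)*(l + 1)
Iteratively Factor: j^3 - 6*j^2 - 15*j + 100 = (j + 4)*(j^2 - 10*j + 25) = (j - 5)*(j + 4)*(j - 5)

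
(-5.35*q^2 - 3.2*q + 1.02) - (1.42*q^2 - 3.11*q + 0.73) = -6.77*q^2 - 0.0900000000000003*q + 0.29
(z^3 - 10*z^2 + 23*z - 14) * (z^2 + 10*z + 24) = z^5 - 53*z^3 - 24*z^2 + 412*z - 336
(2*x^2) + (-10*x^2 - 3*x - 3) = -8*x^2 - 3*x - 3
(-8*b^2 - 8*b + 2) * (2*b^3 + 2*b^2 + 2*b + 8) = -16*b^5 - 32*b^4 - 28*b^3 - 76*b^2 - 60*b + 16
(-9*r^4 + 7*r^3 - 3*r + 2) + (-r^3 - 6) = -9*r^4 + 6*r^3 - 3*r - 4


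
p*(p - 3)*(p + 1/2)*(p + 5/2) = p^4 - 31*p^2/4 - 15*p/4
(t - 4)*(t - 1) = t^2 - 5*t + 4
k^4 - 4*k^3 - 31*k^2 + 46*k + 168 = (k - 7)*(k - 3)*(k + 2)*(k + 4)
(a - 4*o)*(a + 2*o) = a^2 - 2*a*o - 8*o^2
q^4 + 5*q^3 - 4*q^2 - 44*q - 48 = (q - 3)*(q + 2)^2*(q + 4)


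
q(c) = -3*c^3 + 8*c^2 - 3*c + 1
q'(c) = -9*c^2 + 16*c - 3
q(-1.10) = 17.97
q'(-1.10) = -31.49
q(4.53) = -127.30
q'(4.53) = -115.21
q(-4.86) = 548.91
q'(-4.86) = -293.34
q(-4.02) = 337.24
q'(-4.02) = -212.76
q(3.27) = -28.16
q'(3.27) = -46.92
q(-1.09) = 17.66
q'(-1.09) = -31.13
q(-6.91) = 1393.53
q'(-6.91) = -543.29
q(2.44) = -2.27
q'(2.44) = -17.54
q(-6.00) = 955.00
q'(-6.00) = -423.00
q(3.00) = -17.00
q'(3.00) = -36.00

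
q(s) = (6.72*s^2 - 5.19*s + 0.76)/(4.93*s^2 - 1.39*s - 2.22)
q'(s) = (1.39 - 9.86*s)*(6.72*s^2 - 5.19*s + 0.76)/(4.93*s^2 - 1.39*s - 2.22)^2 + (13.44*s - 5.19)/(4.93*s^2 - 1.39*s - 2.22) = (16.2459*s^2 - 37.3304*s + 12.5782)/(24.3049*s^4 - 13.7054*s^3 - 19.9571*s^2 + 6.1716*s + 4.9284)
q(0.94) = 2.19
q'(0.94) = -11.85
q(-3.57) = 1.60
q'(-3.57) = 0.08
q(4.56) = 1.24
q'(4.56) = 0.02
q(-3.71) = 1.59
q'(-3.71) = 0.07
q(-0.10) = -0.66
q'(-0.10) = 3.99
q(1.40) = 1.21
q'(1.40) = -0.26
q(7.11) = 1.28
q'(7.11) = 0.01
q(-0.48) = -11.51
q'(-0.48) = 196.97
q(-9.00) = 1.44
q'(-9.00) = 0.01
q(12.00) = 1.31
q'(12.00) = 0.00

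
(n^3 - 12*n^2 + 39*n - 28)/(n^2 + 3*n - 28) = (n^2 - 8*n + 7)/(n + 7)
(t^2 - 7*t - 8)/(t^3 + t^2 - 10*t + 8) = (t^2 - 7*t - 8)/(t^3 + t^2 - 10*t + 8)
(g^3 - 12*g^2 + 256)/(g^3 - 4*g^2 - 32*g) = (g - 8)/g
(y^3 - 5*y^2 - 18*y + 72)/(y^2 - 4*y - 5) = (-y^3 + 5*y^2 + 18*y - 72)/(-y^2 + 4*y + 5)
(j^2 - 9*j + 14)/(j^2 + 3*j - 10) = (j - 7)/(j + 5)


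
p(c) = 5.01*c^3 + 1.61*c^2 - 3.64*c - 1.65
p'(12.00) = 2199.32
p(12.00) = 8843.79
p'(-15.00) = 3329.81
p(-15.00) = -16493.55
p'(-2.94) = 116.81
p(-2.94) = -104.35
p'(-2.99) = 121.10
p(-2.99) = -110.29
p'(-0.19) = -3.71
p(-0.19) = -0.93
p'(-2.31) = 69.12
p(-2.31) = -46.41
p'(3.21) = 161.57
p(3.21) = 168.97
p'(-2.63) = 91.85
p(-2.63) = -72.08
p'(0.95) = 12.98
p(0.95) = 0.64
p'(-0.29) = -3.31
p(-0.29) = -0.58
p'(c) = 15.03*c^2 + 3.22*c - 3.64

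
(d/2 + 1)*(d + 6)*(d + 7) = d^3/2 + 15*d^2/2 + 34*d + 42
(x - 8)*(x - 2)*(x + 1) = x^3 - 9*x^2 + 6*x + 16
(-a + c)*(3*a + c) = -3*a^2 + 2*a*c + c^2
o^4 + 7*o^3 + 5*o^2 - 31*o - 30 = (o - 2)*(o + 1)*(o + 3)*(o + 5)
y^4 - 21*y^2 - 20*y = y*(y - 5)*(y + 1)*(y + 4)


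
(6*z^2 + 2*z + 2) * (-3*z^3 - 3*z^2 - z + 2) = -18*z^5 - 24*z^4 - 18*z^3 + 4*z^2 + 2*z + 4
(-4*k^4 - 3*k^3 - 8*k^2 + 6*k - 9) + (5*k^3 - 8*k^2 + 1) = -4*k^4 + 2*k^3 - 16*k^2 + 6*k - 8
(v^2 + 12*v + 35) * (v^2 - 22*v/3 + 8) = v^4 + 14*v^3/3 - 45*v^2 - 482*v/3 + 280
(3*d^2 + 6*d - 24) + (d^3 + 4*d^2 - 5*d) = d^3 + 7*d^2 + d - 24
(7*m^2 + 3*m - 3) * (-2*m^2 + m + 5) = -14*m^4 + m^3 + 44*m^2 + 12*m - 15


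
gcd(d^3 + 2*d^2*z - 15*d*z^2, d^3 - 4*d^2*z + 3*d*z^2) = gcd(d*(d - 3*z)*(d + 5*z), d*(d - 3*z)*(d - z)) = -d^2 + 3*d*z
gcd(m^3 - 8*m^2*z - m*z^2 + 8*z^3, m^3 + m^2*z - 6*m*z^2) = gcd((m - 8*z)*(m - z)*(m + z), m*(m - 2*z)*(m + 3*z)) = 1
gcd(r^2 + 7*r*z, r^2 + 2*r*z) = r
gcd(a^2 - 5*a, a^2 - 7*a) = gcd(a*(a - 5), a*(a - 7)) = a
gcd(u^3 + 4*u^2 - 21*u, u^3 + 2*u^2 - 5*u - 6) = 1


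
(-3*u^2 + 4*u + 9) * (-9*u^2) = 27*u^4 - 36*u^3 - 81*u^2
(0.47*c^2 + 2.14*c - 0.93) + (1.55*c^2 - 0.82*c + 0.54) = 2.02*c^2 + 1.32*c - 0.39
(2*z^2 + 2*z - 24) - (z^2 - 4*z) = z^2 + 6*z - 24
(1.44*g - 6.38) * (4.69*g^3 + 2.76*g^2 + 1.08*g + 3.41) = 6.7536*g^4 - 25.9478*g^3 - 16.0536*g^2 - 1.98*g - 21.7558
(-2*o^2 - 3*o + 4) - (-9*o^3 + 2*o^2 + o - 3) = 9*o^3 - 4*o^2 - 4*o + 7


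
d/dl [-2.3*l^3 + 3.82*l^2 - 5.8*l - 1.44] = -6.9*l^2 + 7.64*l - 5.8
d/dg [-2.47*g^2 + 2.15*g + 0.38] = 2.15 - 4.94*g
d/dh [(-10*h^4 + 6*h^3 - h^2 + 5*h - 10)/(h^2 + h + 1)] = (-20*h^5 - 24*h^4 - 28*h^3 + 12*h^2 + 18*h + 15)/(h^4 + 2*h^3 + 3*h^2 + 2*h + 1)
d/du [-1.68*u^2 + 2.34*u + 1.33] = 2.34 - 3.36*u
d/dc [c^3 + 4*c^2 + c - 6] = 3*c^2 + 8*c + 1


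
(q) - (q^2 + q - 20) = 20 - q^2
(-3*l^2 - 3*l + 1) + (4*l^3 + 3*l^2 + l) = 4*l^3 - 2*l + 1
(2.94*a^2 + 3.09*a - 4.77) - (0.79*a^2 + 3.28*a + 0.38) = 2.15*a^2 - 0.19*a - 5.15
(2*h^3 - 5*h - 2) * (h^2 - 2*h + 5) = 2*h^5 - 4*h^4 + 5*h^3 + 8*h^2 - 21*h - 10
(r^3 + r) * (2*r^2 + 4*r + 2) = 2*r^5 + 4*r^4 + 4*r^3 + 4*r^2 + 2*r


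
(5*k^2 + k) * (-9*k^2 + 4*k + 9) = -45*k^4 + 11*k^3 + 49*k^2 + 9*k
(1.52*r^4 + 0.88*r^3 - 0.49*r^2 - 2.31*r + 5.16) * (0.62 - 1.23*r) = -1.8696*r^5 - 0.14*r^4 + 1.1483*r^3 + 2.5375*r^2 - 7.779*r + 3.1992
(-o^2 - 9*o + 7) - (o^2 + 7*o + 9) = -2*o^2 - 16*o - 2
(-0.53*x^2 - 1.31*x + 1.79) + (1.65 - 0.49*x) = -0.53*x^2 - 1.8*x + 3.44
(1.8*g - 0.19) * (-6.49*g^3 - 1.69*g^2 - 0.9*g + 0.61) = -11.682*g^4 - 1.8089*g^3 - 1.2989*g^2 + 1.269*g - 0.1159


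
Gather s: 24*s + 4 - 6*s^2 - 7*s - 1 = -6*s^2 + 17*s + 3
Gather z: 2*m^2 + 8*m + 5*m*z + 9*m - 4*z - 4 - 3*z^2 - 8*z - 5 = 2*m^2 + 17*m - 3*z^2 + z*(5*m - 12) - 9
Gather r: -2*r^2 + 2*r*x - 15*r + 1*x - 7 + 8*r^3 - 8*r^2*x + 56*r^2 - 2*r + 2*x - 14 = 8*r^3 + r^2*(54 - 8*x) + r*(2*x - 17) + 3*x - 21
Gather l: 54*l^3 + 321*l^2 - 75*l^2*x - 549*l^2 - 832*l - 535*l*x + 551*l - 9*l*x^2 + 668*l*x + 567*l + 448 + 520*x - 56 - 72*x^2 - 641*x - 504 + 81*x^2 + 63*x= 54*l^3 + l^2*(-75*x - 228) + l*(-9*x^2 + 133*x + 286) + 9*x^2 - 58*x - 112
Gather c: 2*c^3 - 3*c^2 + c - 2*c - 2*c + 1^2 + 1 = 2*c^3 - 3*c^2 - 3*c + 2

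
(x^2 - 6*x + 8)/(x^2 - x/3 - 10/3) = 3*(x - 4)/(3*x + 5)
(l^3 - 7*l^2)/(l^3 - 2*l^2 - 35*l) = l/(l + 5)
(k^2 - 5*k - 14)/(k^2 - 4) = (k - 7)/(k - 2)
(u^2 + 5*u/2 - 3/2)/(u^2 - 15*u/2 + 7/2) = (u + 3)/(u - 7)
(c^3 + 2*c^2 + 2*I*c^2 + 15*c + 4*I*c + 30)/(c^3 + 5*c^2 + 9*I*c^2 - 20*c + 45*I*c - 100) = (c^2 + c*(2 - 3*I) - 6*I)/(c^2 + c*(5 + 4*I) + 20*I)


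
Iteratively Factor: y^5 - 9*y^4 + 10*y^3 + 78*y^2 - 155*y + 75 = (y - 5)*(y^4 - 4*y^3 - 10*y^2 + 28*y - 15) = (y - 5)*(y - 1)*(y^3 - 3*y^2 - 13*y + 15) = (y - 5)*(y - 1)^2*(y^2 - 2*y - 15) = (y - 5)*(y - 1)^2*(y + 3)*(y - 5)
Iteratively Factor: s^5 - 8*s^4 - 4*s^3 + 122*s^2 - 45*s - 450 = (s - 5)*(s^4 - 3*s^3 - 19*s^2 + 27*s + 90) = (s - 5)*(s + 2)*(s^3 - 5*s^2 - 9*s + 45) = (s - 5)^2*(s + 2)*(s^2 - 9) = (s - 5)^2*(s + 2)*(s + 3)*(s - 3)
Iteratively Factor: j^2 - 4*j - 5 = (j + 1)*(j - 5)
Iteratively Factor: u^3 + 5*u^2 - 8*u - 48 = (u - 3)*(u^2 + 8*u + 16) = (u - 3)*(u + 4)*(u + 4)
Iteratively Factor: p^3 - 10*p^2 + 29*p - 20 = (p - 1)*(p^2 - 9*p + 20) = (p - 4)*(p - 1)*(p - 5)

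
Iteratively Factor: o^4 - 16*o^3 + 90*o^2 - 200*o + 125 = (o - 5)*(o^3 - 11*o^2 + 35*o - 25) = (o - 5)^2*(o^2 - 6*o + 5) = (o - 5)^2*(o - 1)*(o - 5)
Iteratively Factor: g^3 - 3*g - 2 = (g + 1)*(g^2 - g - 2) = (g - 2)*(g + 1)*(g + 1)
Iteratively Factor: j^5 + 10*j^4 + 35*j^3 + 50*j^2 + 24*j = (j + 4)*(j^4 + 6*j^3 + 11*j^2 + 6*j) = (j + 1)*(j + 4)*(j^3 + 5*j^2 + 6*j) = (j + 1)*(j + 3)*(j + 4)*(j^2 + 2*j) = j*(j + 1)*(j + 3)*(j + 4)*(j + 2)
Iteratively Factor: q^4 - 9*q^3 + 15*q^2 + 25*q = (q - 5)*(q^3 - 4*q^2 - 5*q) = (q - 5)*(q + 1)*(q^2 - 5*q) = q*(q - 5)*(q + 1)*(q - 5)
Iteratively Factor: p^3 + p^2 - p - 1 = (p + 1)*(p^2 - 1) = (p + 1)^2*(p - 1)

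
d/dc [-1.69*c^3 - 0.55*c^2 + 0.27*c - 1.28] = -5.07*c^2 - 1.1*c + 0.27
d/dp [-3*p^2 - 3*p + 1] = -6*p - 3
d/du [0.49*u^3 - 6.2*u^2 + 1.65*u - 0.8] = 1.47*u^2 - 12.4*u + 1.65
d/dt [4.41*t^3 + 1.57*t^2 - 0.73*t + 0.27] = 13.23*t^2 + 3.14*t - 0.73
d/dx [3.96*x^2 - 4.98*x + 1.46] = 7.92*x - 4.98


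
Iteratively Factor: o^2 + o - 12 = (o + 4)*(o - 3)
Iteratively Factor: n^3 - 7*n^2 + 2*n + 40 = (n + 2)*(n^2 - 9*n + 20) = (n - 5)*(n + 2)*(n - 4)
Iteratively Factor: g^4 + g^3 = (g)*(g^3 + g^2) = g*(g + 1)*(g^2) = g^2*(g + 1)*(g)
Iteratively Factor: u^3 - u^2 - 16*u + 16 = (u - 1)*(u^2 - 16) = (u - 1)*(u + 4)*(u - 4)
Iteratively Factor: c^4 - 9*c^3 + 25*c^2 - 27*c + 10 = (c - 5)*(c^3 - 4*c^2 + 5*c - 2) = (c - 5)*(c - 1)*(c^2 - 3*c + 2) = (c - 5)*(c - 2)*(c - 1)*(c - 1)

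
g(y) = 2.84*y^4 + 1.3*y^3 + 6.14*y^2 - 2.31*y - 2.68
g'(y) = 11.36*y^3 + 3.9*y^2 + 12.28*y - 2.31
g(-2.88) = 219.23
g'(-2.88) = -276.69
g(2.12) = 89.77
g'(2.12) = 149.49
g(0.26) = -2.83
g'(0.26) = 1.35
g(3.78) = 726.34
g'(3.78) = 713.39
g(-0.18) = -2.07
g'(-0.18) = -4.46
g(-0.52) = 0.21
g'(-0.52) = -9.24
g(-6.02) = 3680.09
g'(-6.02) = -2413.28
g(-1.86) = 48.48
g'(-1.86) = -84.76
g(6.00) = 4165.94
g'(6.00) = 2665.53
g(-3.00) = 254.45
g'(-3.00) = -310.77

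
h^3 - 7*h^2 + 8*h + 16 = (h - 4)^2*(h + 1)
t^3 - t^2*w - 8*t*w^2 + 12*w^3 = (t - 2*w)^2*(t + 3*w)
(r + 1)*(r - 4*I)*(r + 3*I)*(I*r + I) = I*r^4 + r^3 + 2*I*r^3 + 2*r^2 + 13*I*r^2 + r + 24*I*r + 12*I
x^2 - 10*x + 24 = (x - 6)*(x - 4)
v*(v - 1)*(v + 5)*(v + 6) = v^4 + 10*v^3 + 19*v^2 - 30*v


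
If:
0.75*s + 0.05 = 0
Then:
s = -0.07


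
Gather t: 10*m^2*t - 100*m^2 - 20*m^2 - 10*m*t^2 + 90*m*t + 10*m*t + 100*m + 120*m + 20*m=-120*m^2 - 10*m*t^2 + 240*m + t*(10*m^2 + 100*m)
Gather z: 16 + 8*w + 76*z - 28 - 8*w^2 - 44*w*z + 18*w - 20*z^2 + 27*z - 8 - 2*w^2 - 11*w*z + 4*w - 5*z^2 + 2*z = -10*w^2 + 30*w - 25*z^2 + z*(105 - 55*w) - 20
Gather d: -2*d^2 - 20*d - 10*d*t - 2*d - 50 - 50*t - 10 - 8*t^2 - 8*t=-2*d^2 + d*(-10*t - 22) - 8*t^2 - 58*t - 60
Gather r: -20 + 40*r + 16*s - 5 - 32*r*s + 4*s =r*(40 - 32*s) + 20*s - 25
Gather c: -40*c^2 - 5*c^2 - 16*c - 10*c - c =-45*c^2 - 27*c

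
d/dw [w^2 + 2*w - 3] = 2*w + 2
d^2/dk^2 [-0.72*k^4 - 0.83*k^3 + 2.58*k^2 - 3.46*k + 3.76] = -8.64*k^2 - 4.98*k + 5.16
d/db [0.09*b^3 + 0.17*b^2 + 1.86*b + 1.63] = 0.27*b^2 + 0.34*b + 1.86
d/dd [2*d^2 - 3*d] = 4*d - 3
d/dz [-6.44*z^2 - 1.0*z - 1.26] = -12.88*z - 1.0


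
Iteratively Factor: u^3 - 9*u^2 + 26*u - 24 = (u - 4)*(u^2 - 5*u + 6) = (u - 4)*(u - 3)*(u - 2)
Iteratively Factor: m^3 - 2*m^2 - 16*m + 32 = (m - 2)*(m^2 - 16) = (m - 4)*(m - 2)*(m + 4)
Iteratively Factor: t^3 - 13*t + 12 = (t - 3)*(t^2 + 3*t - 4) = (t - 3)*(t + 4)*(t - 1)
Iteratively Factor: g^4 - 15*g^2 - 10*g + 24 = (g + 3)*(g^3 - 3*g^2 - 6*g + 8) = (g - 4)*(g + 3)*(g^2 + g - 2) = (g - 4)*(g + 2)*(g + 3)*(g - 1)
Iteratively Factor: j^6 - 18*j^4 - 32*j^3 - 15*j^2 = (j)*(j^5 - 18*j^3 - 32*j^2 - 15*j) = j*(j - 5)*(j^4 + 5*j^3 + 7*j^2 + 3*j) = j^2*(j - 5)*(j^3 + 5*j^2 + 7*j + 3) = j^2*(j - 5)*(j + 1)*(j^2 + 4*j + 3) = j^2*(j - 5)*(j + 1)^2*(j + 3)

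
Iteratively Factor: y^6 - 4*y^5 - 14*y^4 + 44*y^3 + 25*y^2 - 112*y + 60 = (y - 5)*(y^5 + y^4 - 9*y^3 - y^2 + 20*y - 12) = (y - 5)*(y + 3)*(y^4 - 2*y^3 - 3*y^2 + 8*y - 4) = (y - 5)*(y - 2)*(y + 3)*(y^3 - 3*y + 2) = (y - 5)*(y - 2)*(y - 1)*(y + 3)*(y^2 + y - 2) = (y - 5)*(y - 2)*(y - 1)^2*(y + 3)*(y + 2)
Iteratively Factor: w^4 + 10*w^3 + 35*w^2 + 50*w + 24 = (w + 3)*(w^3 + 7*w^2 + 14*w + 8) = (w + 1)*(w + 3)*(w^2 + 6*w + 8) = (w + 1)*(w + 3)*(w + 4)*(w + 2)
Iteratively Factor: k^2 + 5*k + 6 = (k + 2)*(k + 3)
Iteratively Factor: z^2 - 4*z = (z)*(z - 4)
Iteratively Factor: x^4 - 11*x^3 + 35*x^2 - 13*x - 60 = (x - 5)*(x^3 - 6*x^2 + 5*x + 12) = (x - 5)*(x + 1)*(x^2 - 7*x + 12) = (x - 5)*(x - 3)*(x + 1)*(x - 4)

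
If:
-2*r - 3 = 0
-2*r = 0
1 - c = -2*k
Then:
No Solution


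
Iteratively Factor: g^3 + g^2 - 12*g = (g - 3)*(g^2 + 4*g) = g*(g - 3)*(g + 4)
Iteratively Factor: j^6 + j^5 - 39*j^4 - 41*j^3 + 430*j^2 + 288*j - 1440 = (j + 4)*(j^5 - 3*j^4 - 27*j^3 + 67*j^2 + 162*j - 360) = (j + 4)^2*(j^4 - 7*j^3 + j^2 + 63*j - 90) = (j + 3)*(j + 4)^2*(j^3 - 10*j^2 + 31*j - 30) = (j - 5)*(j + 3)*(j + 4)^2*(j^2 - 5*j + 6) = (j - 5)*(j - 2)*(j + 3)*(j + 4)^2*(j - 3)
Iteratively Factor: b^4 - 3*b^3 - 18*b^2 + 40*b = (b + 4)*(b^3 - 7*b^2 + 10*b) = b*(b + 4)*(b^2 - 7*b + 10) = b*(b - 2)*(b + 4)*(b - 5)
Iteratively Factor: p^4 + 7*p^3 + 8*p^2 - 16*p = (p + 4)*(p^3 + 3*p^2 - 4*p) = (p - 1)*(p + 4)*(p^2 + 4*p) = p*(p - 1)*(p + 4)*(p + 4)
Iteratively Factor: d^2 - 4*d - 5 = (d + 1)*(d - 5)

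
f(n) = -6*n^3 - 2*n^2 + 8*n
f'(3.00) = -166.00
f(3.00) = -156.00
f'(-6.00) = -616.00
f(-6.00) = 1176.00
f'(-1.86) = -46.83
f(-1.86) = 16.81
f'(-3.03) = -145.14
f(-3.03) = 124.31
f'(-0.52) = 5.21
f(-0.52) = -3.86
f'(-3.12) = -154.74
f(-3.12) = 137.80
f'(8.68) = -1382.88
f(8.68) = -4005.08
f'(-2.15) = -66.60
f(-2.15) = 33.19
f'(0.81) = -7.05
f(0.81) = 1.98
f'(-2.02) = -57.37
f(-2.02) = 25.13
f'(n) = -18*n^2 - 4*n + 8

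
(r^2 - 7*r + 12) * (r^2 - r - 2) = r^4 - 8*r^3 + 17*r^2 + 2*r - 24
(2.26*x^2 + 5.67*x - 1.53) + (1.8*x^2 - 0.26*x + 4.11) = 4.06*x^2 + 5.41*x + 2.58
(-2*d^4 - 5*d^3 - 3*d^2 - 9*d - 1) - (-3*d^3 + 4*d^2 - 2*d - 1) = -2*d^4 - 2*d^3 - 7*d^2 - 7*d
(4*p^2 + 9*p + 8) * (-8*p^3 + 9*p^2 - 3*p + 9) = -32*p^5 - 36*p^4 + 5*p^3 + 81*p^2 + 57*p + 72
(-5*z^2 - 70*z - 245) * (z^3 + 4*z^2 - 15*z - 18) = -5*z^5 - 90*z^4 - 450*z^3 + 160*z^2 + 4935*z + 4410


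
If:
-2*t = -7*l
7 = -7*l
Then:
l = -1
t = -7/2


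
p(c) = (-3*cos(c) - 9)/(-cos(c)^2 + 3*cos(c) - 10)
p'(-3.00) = 0.05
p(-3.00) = 0.43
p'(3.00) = -0.05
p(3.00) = 0.43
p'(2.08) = -0.41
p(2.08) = 0.64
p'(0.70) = -0.39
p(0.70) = 1.36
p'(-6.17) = -0.06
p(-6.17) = 1.50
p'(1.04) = -0.53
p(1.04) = 1.20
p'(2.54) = -0.23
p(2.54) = 0.50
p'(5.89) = 0.22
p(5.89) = 1.46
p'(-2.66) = 0.18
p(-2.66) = 0.47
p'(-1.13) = 0.56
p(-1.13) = 1.15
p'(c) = (-2*sin(c)*cos(c) + 3*sin(c))*(-3*cos(c) - 9)/(-cos(c)^2 + 3*cos(c) - 10)^2 + 3*sin(c)/(-cos(c)^2 + 3*cos(c) - 10) = 3*(cos(c)^2 + 6*cos(c) - 19)*sin(c)/(cos(c)^2 - 3*cos(c) + 10)^2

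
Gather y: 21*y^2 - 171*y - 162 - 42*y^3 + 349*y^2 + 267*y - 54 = -42*y^3 + 370*y^2 + 96*y - 216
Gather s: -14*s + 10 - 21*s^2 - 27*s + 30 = -21*s^2 - 41*s + 40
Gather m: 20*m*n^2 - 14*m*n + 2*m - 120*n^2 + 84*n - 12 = m*(20*n^2 - 14*n + 2) - 120*n^2 + 84*n - 12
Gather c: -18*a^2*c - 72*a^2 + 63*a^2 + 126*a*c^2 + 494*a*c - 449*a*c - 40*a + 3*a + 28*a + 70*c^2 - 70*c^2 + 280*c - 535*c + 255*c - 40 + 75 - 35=-9*a^2 + 126*a*c^2 - 9*a + c*(-18*a^2 + 45*a)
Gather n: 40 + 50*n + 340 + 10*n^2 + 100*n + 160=10*n^2 + 150*n + 540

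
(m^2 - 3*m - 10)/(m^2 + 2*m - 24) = (m^2 - 3*m - 10)/(m^2 + 2*m - 24)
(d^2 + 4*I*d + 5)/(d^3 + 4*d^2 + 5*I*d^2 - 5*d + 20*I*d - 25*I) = (d - I)/(d^2 + 4*d - 5)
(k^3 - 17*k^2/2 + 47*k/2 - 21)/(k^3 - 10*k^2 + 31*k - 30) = (k - 7/2)/(k - 5)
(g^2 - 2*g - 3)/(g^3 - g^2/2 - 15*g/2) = 2*(g + 1)/(g*(2*g + 5))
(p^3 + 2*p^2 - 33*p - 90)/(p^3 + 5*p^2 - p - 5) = (p^2 - 3*p - 18)/(p^2 - 1)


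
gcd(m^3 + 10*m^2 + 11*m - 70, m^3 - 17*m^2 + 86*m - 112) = m - 2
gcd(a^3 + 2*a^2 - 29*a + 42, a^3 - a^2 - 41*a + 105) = a^2 + 4*a - 21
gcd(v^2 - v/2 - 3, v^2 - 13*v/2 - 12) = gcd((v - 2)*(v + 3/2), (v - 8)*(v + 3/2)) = v + 3/2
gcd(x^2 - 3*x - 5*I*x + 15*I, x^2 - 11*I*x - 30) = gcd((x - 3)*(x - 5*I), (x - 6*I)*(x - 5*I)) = x - 5*I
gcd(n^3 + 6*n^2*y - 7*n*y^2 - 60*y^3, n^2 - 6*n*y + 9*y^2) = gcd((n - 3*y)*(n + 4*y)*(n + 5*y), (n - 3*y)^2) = -n + 3*y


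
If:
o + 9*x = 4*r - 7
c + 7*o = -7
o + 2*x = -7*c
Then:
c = 7/48 - 7*x/24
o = x/24 - 49/48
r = 217*x/96 + 287/192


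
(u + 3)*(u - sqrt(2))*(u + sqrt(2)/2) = u^3 - sqrt(2)*u^2/2 + 3*u^2 - 3*sqrt(2)*u/2 - u - 3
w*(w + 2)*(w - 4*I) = w^3 + 2*w^2 - 4*I*w^2 - 8*I*w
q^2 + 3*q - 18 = (q - 3)*(q + 6)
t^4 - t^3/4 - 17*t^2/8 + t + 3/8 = (t - 1)^2*(t + 1/4)*(t + 3/2)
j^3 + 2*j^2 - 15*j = j*(j - 3)*(j + 5)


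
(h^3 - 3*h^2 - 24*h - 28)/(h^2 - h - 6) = (h^2 - 5*h - 14)/(h - 3)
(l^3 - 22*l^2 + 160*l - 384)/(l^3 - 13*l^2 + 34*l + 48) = (l - 8)/(l + 1)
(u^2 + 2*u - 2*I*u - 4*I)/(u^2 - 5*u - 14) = (u - 2*I)/(u - 7)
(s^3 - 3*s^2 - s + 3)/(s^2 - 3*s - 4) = (s^2 - 4*s + 3)/(s - 4)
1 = 1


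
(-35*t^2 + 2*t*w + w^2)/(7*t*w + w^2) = (-5*t + w)/w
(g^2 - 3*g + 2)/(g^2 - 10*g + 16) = (g - 1)/(g - 8)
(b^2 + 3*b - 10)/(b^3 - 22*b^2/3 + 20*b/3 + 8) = 3*(b + 5)/(3*b^2 - 16*b - 12)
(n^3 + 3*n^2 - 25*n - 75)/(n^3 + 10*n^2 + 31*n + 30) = (n - 5)/(n + 2)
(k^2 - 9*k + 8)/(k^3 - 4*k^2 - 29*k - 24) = (k - 1)/(k^2 + 4*k + 3)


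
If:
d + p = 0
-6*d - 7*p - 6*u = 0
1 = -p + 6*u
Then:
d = 1/2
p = -1/2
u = 1/12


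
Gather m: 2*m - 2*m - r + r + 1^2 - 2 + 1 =0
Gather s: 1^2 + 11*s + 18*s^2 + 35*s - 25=18*s^2 + 46*s - 24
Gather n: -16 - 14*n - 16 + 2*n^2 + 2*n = 2*n^2 - 12*n - 32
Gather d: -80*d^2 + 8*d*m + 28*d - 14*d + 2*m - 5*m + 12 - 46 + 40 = -80*d^2 + d*(8*m + 14) - 3*m + 6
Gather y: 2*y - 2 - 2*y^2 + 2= -2*y^2 + 2*y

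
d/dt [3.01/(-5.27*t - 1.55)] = 15.8627/(5.27*t + 1.55)^2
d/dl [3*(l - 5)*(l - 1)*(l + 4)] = 9*l^2 - 12*l - 57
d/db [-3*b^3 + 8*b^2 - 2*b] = -9*b^2 + 16*b - 2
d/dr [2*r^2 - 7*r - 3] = 4*r - 7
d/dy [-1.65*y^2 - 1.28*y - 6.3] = -3.3*y - 1.28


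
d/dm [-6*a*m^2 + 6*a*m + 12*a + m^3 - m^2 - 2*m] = -12*a*m + 6*a + 3*m^2 - 2*m - 2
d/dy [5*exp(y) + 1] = 5*exp(y)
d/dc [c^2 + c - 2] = 2*c + 1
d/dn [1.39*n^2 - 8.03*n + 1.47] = 2.78*n - 8.03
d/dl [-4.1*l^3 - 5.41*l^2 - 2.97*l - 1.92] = -12.3*l^2 - 10.82*l - 2.97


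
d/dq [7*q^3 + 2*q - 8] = 21*q^2 + 2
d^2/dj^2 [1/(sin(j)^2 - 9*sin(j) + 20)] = (-4*sin(j)^4 + 27*sin(j)^3 + 5*sin(j)^2 - 234*sin(j) + 122)/(sin(j)^2 - 9*sin(j) + 20)^3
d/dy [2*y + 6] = 2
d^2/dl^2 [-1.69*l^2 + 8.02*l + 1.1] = -3.38000000000000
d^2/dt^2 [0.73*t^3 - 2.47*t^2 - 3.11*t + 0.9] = 4.38*t - 4.94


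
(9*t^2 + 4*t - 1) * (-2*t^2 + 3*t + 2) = -18*t^4 + 19*t^3 + 32*t^2 + 5*t - 2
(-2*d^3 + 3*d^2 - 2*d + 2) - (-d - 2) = -2*d^3 + 3*d^2 - d + 4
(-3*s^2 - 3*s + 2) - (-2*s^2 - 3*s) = 2 - s^2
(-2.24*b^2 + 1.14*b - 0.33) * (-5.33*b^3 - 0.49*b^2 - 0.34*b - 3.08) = 11.9392*b^5 - 4.9786*b^4 + 1.9619*b^3 + 6.6733*b^2 - 3.399*b + 1.0164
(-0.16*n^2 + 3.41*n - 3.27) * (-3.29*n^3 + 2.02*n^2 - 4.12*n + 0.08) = 0.5264*n^5 - 11.5421*n^4 + 18.3057*n^3 - 20.6674*n^2 + 13.7452*n - 0.2616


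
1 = 1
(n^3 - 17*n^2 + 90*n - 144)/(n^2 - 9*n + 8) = (n^2 - 9*n + 18)/(n - 1)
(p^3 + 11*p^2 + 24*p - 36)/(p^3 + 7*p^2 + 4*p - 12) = (p + 6)/(p + 2)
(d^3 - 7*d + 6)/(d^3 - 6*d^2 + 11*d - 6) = (d + 3)/(d - 3)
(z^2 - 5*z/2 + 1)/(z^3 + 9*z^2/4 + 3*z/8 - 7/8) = 4*(z - 2)/(4*z^2 + 11*z + 7)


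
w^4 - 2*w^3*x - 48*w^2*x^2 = w^2*(w - 8*x)*(w + 6*x)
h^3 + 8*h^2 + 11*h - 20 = (h - 1)*(h + 4)*(h + 5)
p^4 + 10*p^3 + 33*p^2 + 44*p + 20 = (p + 1)*(p + 2)^2*(p + 5)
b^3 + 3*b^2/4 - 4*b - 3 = (b - 2)*(b + 3/4)*(b + 2)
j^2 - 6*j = j*(j - 6)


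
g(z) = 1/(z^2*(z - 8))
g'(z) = -1/(z^2*(z - 8)^2) - 2/(z^3*(z - 8))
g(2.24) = -0.03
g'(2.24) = 0.02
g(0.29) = -1.54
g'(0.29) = 10.44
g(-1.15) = -0.08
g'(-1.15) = -0.15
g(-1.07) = -0.10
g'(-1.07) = -0.19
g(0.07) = -25.74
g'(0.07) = 732.05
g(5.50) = -0.01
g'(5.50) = -0.00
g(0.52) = -0.49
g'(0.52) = 1.84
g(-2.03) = -0.02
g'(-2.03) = -0.03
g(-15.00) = 0.00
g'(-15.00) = 0.00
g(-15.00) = 0.00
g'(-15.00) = 0.00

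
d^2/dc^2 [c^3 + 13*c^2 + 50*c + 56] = 6*c + 26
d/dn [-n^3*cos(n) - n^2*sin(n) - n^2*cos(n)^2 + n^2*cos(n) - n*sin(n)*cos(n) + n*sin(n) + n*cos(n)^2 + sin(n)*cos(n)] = n^3*sin(n) - n^2*sin(n) + n^2*sin(2*n) - 4*n^2*cos(n) - 2*n*sin(n) - n*sin(2*n) + 3*n*cos(n) - 2*n*cos(2*n) - n + sin(n) - sin(2*n)/2 + 3*cos(2*n)/2 + 1/2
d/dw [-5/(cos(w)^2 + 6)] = -20*sin(2*w)/(cos(2*w) + 13)^2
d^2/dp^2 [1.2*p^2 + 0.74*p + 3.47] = 2.40000000000000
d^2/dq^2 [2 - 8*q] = 0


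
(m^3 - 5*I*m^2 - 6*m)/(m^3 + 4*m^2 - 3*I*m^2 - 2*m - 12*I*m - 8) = m*(m - 3*I)/(m^2 + m*(4 - I) - 4*I)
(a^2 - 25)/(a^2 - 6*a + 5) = (a + 5)/(a - 1)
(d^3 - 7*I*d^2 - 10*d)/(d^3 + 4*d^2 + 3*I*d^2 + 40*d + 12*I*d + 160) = d*(d - 2*I)/(d^2 + 4*d*(1 + 2*I) + 32*I)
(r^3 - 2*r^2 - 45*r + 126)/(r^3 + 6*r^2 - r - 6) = (r^3 - 2*r^2 - 45*r + 126)/(r^3 + 6*r^2 - r - 6)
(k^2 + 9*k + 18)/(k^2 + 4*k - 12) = (k + 3)/(k - 2)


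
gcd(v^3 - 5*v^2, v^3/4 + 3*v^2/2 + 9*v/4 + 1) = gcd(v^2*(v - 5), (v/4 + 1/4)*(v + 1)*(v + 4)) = 1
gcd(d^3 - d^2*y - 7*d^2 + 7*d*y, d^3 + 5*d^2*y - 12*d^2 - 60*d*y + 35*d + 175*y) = d - 7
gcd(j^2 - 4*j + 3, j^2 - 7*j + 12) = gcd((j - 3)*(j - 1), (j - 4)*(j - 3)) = j - 3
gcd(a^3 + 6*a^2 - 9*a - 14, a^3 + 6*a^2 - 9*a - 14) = a^3 + 6*a^2 - 9*a - 14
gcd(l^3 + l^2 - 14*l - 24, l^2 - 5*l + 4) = l - 4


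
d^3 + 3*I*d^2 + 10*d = d*(d - 2*I)*(d + 5*I)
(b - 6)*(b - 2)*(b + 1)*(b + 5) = b^4 - 2*b^3 - 31*b^2 + 32*b + 60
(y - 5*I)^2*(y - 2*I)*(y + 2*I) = y^4 - 10*I*y^3 - 21*y^2 - 40*I*y - 100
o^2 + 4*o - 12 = (o - 2)*(o + 6)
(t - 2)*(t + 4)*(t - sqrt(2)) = t^3 - sqrt(2)*t^2 + 2*t^2 - 8*t - 2*sqrt(2)*t + 8*sqrt(2)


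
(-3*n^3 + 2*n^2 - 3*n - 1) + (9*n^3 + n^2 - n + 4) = 6*n^3 + 3*n^2 - 4*n + 3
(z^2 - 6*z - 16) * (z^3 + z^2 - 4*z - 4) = z^5 - 5*z^4 - 26*z^3 + 4*z^2 + 88*z + 64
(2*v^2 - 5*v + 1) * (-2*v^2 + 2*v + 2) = -4*v^4 + 14*v^3 - 8*v^2 - 8*v + 2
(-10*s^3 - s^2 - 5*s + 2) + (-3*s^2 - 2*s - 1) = -10*s^3 - 4*s^2 - 7*s + 1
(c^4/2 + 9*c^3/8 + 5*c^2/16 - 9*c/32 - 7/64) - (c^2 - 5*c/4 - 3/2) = c^4/2 + 9*c^3/8 - 11*c^2/16 + 31*c/32 + 89/64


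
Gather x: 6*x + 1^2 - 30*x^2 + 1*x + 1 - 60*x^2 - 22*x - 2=-90*x^2 - 15*x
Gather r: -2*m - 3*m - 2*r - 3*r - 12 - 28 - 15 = -5*m - 5*r - 55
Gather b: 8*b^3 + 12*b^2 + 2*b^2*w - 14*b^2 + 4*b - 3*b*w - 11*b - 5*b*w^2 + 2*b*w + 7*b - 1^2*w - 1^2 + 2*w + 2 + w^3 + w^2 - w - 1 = 8*b^3 + b^2*(2*w - 2) + b*(-5*w^2 - w) + w^3 + w^2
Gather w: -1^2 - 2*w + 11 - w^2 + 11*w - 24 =-w^2 + 9*w - 14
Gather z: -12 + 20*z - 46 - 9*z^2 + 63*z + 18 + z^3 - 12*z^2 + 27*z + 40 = z^3 - 21*z^2 + 110*z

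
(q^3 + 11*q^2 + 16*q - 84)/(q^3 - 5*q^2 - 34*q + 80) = (q^2 + 13*q + 42)/(q^2 - 3*q - 40)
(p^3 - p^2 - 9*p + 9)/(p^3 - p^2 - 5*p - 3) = (p^2 + 2*p - 3)/(p^2 + 2*p + 1)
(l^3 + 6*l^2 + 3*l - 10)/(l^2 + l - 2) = l + 5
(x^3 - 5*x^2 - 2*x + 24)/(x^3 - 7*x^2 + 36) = (x - 4)/(x - 6)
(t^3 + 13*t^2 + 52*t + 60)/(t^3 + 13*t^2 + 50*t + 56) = (t^2 + 11*t + 30)/(t^2 + 11*t + 28)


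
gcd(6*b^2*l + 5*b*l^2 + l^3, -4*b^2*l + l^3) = 2*b*l + l^2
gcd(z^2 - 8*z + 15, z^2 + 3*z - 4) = 1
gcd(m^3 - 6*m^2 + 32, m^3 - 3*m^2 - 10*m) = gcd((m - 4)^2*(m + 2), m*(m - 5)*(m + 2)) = m + 2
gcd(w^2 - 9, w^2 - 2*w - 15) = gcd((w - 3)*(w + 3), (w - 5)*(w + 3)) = w + 3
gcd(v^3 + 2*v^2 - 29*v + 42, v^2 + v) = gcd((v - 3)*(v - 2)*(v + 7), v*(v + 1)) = 1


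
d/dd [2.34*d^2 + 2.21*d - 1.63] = 4.68*d + 2.21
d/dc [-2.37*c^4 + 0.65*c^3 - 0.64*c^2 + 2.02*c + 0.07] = -9.48*c^3 + 1.95*c^2 - 1.28*c + 2.02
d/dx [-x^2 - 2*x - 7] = -2*x - 2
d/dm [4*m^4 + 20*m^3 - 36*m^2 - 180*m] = 16*m^3 + 60*m^2 - 72*m - 180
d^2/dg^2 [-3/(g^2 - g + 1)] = 6*(g^2 - g - (2*g - 1)^2 + 1)/(g^2 - g + 1)^3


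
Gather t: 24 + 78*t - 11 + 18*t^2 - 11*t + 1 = 18*t^2 + 67*t + 14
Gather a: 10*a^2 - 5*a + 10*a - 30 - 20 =10*a^2 + 5*a - 50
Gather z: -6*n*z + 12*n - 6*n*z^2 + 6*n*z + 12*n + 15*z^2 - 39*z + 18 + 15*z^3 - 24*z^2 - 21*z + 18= 24*n + 15*z^3 + z^2*(-6*n - 9) - 60*z + 36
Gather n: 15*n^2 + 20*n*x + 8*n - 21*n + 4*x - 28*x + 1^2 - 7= 15*n^2 + n*(20*x - 13) - 24*x - 6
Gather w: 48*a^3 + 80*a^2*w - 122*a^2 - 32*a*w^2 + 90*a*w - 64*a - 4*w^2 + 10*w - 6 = 48*a^3 - 122*a^2 - 64*a + w^2*(-32*a - 4) + w*(80*a^2 + 90*a + 10) - 6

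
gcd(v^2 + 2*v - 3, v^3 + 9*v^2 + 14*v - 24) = v - 1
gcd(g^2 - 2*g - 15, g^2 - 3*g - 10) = g - 5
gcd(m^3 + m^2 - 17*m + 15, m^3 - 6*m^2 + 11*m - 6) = m^2 - 4*m + 3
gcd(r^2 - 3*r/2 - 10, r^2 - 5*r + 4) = r - 4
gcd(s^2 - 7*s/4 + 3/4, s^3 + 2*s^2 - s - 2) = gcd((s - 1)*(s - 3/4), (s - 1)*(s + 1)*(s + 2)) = s - 1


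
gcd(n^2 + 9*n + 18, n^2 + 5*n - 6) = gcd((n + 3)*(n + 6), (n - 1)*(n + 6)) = n + 6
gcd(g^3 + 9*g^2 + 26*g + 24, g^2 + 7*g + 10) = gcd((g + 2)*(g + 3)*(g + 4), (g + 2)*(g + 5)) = g + 2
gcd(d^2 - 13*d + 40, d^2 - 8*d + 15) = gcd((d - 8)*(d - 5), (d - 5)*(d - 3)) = d - 5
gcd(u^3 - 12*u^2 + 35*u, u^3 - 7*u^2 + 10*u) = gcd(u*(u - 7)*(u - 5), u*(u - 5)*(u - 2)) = u^2 - 5*u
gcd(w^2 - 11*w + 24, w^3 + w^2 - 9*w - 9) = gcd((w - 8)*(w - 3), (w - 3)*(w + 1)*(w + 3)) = w - 3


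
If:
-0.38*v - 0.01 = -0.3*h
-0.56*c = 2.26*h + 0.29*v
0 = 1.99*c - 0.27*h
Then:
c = 0.00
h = 0.00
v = -0.02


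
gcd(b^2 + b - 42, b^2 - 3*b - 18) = b - 6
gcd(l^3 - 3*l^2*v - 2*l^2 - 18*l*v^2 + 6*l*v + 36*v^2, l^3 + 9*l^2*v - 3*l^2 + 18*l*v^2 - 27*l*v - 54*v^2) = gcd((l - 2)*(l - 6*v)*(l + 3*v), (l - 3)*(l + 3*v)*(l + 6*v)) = l + 3*v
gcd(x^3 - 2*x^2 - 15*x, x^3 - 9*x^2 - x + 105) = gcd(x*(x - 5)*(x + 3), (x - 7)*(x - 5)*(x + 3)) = x^2 - 2*x - 15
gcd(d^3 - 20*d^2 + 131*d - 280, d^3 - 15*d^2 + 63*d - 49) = d - 7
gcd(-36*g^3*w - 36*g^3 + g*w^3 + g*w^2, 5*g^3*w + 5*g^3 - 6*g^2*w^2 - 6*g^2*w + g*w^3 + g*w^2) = g*w + g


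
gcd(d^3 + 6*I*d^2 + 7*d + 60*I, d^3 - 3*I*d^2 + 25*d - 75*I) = d^2 + 2*I*d + 15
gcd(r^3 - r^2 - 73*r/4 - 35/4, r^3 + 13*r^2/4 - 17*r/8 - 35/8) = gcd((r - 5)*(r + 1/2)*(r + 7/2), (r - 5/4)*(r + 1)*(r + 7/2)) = r + 7/2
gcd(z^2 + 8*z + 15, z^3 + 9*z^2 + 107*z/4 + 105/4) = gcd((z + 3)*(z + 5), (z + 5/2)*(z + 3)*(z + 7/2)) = z + 3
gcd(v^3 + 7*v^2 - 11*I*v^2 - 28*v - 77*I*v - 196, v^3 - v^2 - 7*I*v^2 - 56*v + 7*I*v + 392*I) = v^2 + v*(7 - 7*I) - 49*I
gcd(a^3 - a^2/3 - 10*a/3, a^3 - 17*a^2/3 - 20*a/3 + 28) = a - 2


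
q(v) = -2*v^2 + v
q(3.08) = -15.89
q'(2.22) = -7.88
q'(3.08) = -11.32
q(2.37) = -8.86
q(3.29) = -18.36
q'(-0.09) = 1.36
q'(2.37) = -8.48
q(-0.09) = -0.11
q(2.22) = -7.64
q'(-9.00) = 37.00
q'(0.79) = -2.16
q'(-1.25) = 6.00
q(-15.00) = -465.00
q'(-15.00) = 61.00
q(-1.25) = -4.38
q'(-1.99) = 8.96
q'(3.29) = -12.16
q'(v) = 1 - 4*v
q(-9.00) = -171.00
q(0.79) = -0.46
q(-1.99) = -9.91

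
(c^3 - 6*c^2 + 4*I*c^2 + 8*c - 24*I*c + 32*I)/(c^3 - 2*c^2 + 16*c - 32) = (c - 4)/(c - 4*I)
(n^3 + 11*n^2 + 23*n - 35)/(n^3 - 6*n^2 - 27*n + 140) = (n^2 + 6*n - 7)/(n^2 - 11*n + 28)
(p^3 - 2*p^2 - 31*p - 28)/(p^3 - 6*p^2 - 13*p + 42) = (p^2 + 5*p + 4)/(p^2 + p - 6)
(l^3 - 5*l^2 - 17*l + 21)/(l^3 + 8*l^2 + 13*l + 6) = (l^3 - 5*l^2 - 17*l + 21)/(l^3 + 8*l^2 + 13*l + 6)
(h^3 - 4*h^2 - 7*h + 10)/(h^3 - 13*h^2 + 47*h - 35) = (h + 2)/(h - 7)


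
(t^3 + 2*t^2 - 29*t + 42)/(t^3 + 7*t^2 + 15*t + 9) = (t^3 + 2*t^2 - 29*t + 42)/(t^3 + 7*t^2 + 15*t + 9)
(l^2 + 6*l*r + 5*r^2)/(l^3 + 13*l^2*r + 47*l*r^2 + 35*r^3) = 1/(l + 7*r)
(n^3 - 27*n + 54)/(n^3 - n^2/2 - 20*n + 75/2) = 2*(n^2 + 3*n - 18)/(2*n^2 + 5*n - 25)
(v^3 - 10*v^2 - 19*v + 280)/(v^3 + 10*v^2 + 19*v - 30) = (v^2 - 15*v + 56)/(v^2 + 5*v - 6)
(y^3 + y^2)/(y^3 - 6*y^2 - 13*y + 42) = y^2*(y + 1)/(y^3 - 6*y^2 - 13*y + 42)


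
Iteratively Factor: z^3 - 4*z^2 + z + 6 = (z + 1)*(z^2 - 5*z + 6) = (z - 3)*(z + 1)*(z - 2)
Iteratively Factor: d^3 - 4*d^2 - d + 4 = (d + 1)*(d^2 - 5*d + 4) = (d - 1)*(d + 1)*(d - 4)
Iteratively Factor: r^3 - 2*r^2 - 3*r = (r)*(r^2 - 2*r - 3) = r*(r - 3)*(r + 1)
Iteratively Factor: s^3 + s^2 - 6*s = (s + 3)*(s^2 - 2*s) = (s - 2)*(s + 3)*(s)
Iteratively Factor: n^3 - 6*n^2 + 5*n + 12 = (n - 3)*(n^2 - 3*n - 4) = (n - 3)*(n + 1)*(n - 4)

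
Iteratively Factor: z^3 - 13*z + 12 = (z - 3)*(z^2 + 3*z - 4) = (z - 3)*(z - 1)*(z + 4)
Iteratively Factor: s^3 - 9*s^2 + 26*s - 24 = (s - 3)*(s^2 - 6*s + 8) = (s - 4)*(s - 3)*(s - 2)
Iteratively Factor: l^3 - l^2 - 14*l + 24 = (l + 4)*(l^2 - 5*l + 6) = (l - 2)*(l + 4)*(l - 3)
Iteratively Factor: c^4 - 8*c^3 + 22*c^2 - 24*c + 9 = (c - 1)*(c^3 - 7*c^2 + 15*c - 9) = (c - 3)*(c - 1)*(c^2 - 4*c + 3) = (c - 3)^2*(c - 1)*(c - 1)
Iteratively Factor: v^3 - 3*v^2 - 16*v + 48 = (v - 3)*(v^2 - 16) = (v - 3)*(v + 4)*(v - 4)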